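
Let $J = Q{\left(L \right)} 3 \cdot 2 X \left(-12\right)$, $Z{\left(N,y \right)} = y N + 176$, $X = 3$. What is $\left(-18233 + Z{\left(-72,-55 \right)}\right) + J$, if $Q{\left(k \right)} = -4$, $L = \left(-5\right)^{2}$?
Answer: $-13233$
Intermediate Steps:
$L = 25$
$Z{\left(N,y \right)} = 176 + N y$ ($Z{\left(N,y \right)} = N y + 176 = 176 + N y$)
$J = 864$ ($J = - 4 \cdot 3 \cdot 2 \cdot 3 \left(-12\right) = - 4 \cdot 6 \cdot 3 \left(-12\right) = \left(-4\right) 18 \left(-12\right) = \left(-72\right) \left(-12\right) = 864$)
$\left(-18233 + Z{\left(-72,-55 \right)}\right) + J = \left(-18233 + \left(176 - -3960\right)\right) + 864 = \left(-18233 + \left(176 + 3960\right)\right) + 864 = \left(-18233 + 4136\right) + 864 = -14097 + 864 = -13233$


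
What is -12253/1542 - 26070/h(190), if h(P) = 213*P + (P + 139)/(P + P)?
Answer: -203713994237/23714308518 ≈ -8.5903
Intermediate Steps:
h(P) = 213*P + (139 + P)/(2*P) (h(P) = 213*P + (139 + P)/((2*P)) = 213*P + (139 + P)*(1/(2*P)) = 213*P + (139 + P)/(2*P))
-12253/1542 - 26070/h(190) = -12253/1542 - 26070*380/(139 + 190*(1 + 426*190)) = -12253*1/1542 - 26070*380/(139 + 190*(1 + 80940)) = -12253/1542 - 26070*380/(139 + 190*80941) = -12253/1542 - 26070*380/(139 + 15378790) = -12253/1542 - 26070/((½)*(1/190)*15378929) = -12253/1542 - 26070/15378929/380 = -12253/1542 - 26070*380/15378929 = -12253/1542 - 9906600/15378929 = -203713994237/23714308518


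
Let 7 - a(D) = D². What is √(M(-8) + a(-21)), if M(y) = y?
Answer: I*√442 ≈ 21.024*I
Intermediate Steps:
a(D) = 7 - D²
√(M(-8) + a(-21)) = √(-8 + (7 - 1*(-21)²)) = √(-8 + (7 - 1*441)) = √(-8 + (7 - 441)) = √(-8 - 434) = √(-442) = I*√442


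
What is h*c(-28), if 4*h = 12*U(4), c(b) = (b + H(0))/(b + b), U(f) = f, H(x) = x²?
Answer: 6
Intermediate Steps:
c(b) = ½ (c(b) = (b + 0²)/(b + b) = (b + 0)/((2*b)) = b*(1/(2*b)) = ½)
h = 12 (h = (12*4)/4 = (¼)*48 = 12)
h*c(-28) = 12*(½) = 6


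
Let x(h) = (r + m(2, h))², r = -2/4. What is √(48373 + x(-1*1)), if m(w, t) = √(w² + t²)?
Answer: √(193513 - 4*√5)/2 ≈ 219.95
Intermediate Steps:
r = -½ (r = -2*¼ = -½ ≈ -0.50000)
m(w, t) = √(t² + w²)
x(h) = (-½ + √(4 + h²))² (x(h) = (-½ + √(h² + 2²))² = (-½ + √(h² + 4))² = (-½ + √(4 + h²))²)
√(48373 + x(-1*1)) = √(48373 + (-1 + 2*√(4 + (-1*1)²))²/4) = √(48373 + (-1 + 2*√(4 + (-1)²))²/4) = √(48373 + (-1 + 2*√(4 + 1))²/4) = √(48373 + (-1 + 2*√5)²/4)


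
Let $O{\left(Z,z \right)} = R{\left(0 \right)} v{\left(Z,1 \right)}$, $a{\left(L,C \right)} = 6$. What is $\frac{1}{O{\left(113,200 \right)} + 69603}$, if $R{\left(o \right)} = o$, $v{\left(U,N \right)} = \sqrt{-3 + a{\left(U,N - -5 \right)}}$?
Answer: $\frac{1}{69603} \approx 1.4367 \cdot 10^{-5}$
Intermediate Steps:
$v{\left(U,N \right)} = \sqrt{3}$ ($v{\left(U,N \right)} = \sqrt{-3 + 6} = \sqrt{3}$)
$O{\left(Z,z \right)} = 0$ ($O{\left(Z,z \right)} = 0 \sqrt{3} = 0$)
$\frac{1}{O{\left(113,200 \right)} + 69603} = \frac{1}{0 + 69603} = \frac{1}{69603}$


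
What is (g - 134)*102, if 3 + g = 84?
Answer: -5406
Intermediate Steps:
g = 81 (g = -3 + 84 = 81)
(g - 134)*102 = (81 - 134)*102 = -53*102 = -5406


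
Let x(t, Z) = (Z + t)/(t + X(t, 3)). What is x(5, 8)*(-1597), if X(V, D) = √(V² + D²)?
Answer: 103805/9 - 20761*√34/9 ≈ -1916.8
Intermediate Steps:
X(V, D) = √(D² + V²)
x(t, Z) = (Z + t)/(t + √(9 + t²)) (x(t, Z) = (Z + t)/(t + √(3² + t²)) = (Z + t)/(t + √(9 + t²)))
x(5, 8)*(-1597) = ((8 + 5)/(5 + √(9 + 5²)))*(-1597) = (13/(5 + √(9 + 25)))*(-1597) = (13/(5 + √34))*(-1597) = -20761/(5 + √34)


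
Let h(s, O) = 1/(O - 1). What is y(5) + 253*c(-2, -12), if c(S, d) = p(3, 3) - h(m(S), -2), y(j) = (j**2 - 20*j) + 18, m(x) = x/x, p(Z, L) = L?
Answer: 2359/3 ≈ 786.33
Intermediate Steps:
m(x) = 1
h(s, O) = 1/(-1 + O)
y(j) = 18 + j**2 - 20*j
c(S, d) = 10/3 (c(S, d) = 3 - 1/(-1 - 2) = 3 - 1/(-3) = 3 - 1*(-1/3) = 3 + 1/3 = 10/3)
y(5) + 253*c(-2, -12) = (18 + 5**2 - 20*5) + 253*(10/3) = (18 + 25 - 100) + 2530/3 = -57 + 2530/3 = 2359/3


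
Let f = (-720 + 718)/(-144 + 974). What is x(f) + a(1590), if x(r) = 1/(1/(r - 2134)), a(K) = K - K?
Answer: -885611/415 ≈ -2134.0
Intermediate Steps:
a(K) = 0
f = -1/415 (f = -2/830 = -2*1/830 = -1/415 ≈ -0.0024096)
x(r) = -2134 + r (x(r) = 1/(1/(-2134 + r)) = -2134 + r)
x(f) + a(1590) = (-2134 - 1/415) + 0 = -885611/415 + 0 = -885611/415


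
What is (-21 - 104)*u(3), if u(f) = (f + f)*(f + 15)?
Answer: -13500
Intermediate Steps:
u(f) = 2*f*(15 + f) (u(f) = (2*f)*(15 + f) = 2*f*(15 + f))
(-21 - 104)*u(3) = (-21 - 104)*(2*3*(15 + 3)) = -250*3*18 = -125*108 = -13500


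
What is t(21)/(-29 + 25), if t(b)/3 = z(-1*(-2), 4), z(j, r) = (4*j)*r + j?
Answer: -51/2 ≈ -25.500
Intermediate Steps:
z(j, r) = j + 4*j*r (z(j, r) = 4*j*r + j = j + 4*j*r)
t(b) = 102 (t(b) = 3*((-1*(-2))*(1 + 4*4)) = 3*(2*(1 + 16)) = 3*(2*17) = 3*34 = 102)
t(21)/(-29 + 25) = 102/(-29 + 25) = 102/(-4) = -¼*102 = -51/2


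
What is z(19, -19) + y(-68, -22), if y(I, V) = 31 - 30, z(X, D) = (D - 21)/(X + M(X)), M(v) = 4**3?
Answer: 43/83 ≈ 0.51807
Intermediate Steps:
M(v) = 64
z(X, D) = (-21 + D)/(64 + X) (z(X, D) = (D - 21)/(X + 64) = (-21 + D)/(64 + X))
y(I, V) = 1
z(19, -19) + y(-68, -22) = (-21 - 19)/(64 + 19) + 1 = -40/83 + 1 = 43/83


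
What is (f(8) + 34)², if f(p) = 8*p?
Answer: 9604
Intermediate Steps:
(f(8) + 34)² = (8*8 + 34)² = (64 + 34)² = 98² = 9604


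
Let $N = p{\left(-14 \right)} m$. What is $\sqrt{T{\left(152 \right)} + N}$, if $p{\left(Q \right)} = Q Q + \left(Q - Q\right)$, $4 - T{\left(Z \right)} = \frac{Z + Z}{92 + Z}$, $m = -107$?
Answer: $\frac{2 i \sqrt{19506641}}{61} \approx 144.81 i$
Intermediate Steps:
$T{\left(Z \right)} = 4 - \frac{2 Z}{92 + Z}$ ($T{\left(Z \right)} = 4 - \frac{Z + Z}{92 + Z} = 4 - \frac{2 Z}{92 + Z}$)
$p{\left(Q \right)} = Q^{2}$ ($p{\left(Q \right)} = Q^{2} + 0 = Q^{2}$)
$N = -20972$ ($N = \left(-14\right)^{2} \left(-107\right) = 196 \left(-107\right) = -20972$)
$\sqrt{T{\left(152 \right)} + N} = \sqrt{\frac{2 \left(184 + 152\right)}{92 + 152} - 20972} = \sqrt{2 \cdot \frac{1}{244} \cdot 336 - 20972} = \sqrt{\frac{168}{61} - 20972} = \sqrt{- \frac{1279124}{61}} = \frac{2 i \sqrt{19506641}}{61}$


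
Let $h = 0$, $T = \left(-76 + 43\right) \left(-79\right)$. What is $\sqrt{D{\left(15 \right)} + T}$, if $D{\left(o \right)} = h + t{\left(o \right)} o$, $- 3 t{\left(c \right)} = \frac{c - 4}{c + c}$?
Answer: $\frac{7 \sqrt{1914}}{6} \approx 51.041$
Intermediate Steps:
$T = 2607$ ($T = \left(-33\right) \left(-79\right) = 2607$)
$t{\left(c \right)} = - \frac{-4 + c}{6 c}$ ($t{\left(c \right)} = - \frac{\left(c - 4\right) \frac{1}{c + c}}{3} = - \frac{\left(-4 + c\right) \frac{1}{2 c}}{3} = - \frac{\frac{1}{2} \frac{1}{c} \left(-4 + c\right)}{3} = - \frac{-4 + c}{6 c}$)
$D{\left(o \right)} = \frac{2}{3} - \frac{o}{6}$ ($D{\left(o \right)} = 0 + \frac{4 - o}{6 o} o = 0 - \left(- \frac{2}{3} + \frac{o}{6}\right) = \frac{2}{3} - \frac{o}{6}$)
$\sqrt{D{\left(15 \right)} + T} = \sqrt{\left(\frac{2}{3} - \frac{5}{2}\right) + 2607} = \sqrt{- \frac{11}{6} + 2607} = \sqrt{\frac{15631}{6}} = \frac{7 \sqrt{1914}}{6}$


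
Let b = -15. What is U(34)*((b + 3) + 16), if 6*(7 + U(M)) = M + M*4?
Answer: 256/3 ≈ 85.333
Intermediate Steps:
U(M) = -7 + 5*M/6 (U(M) = -7 + (M + M*4)/6 = -7 + (M + 4*M)/6 = -7 + (5*M)/6 = -7 + 5*M/6)
U(34)*((b + 3) + 16) = (-7 + (5/6)*34)*((-15 + 3) + 16) = (-7 + 85/3)*(-12 + 16) = (64/3)*4 = 256/3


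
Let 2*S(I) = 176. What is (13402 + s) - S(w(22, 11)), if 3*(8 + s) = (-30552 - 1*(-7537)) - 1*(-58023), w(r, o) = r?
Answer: 74926/3 ≈ 24975.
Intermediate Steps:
S(I) = 88 (S(I) = (½)*176 = 88)
s = 34984/3 (s = -8 + ((-30552 - 1*(-7537)) - 1*(-58023))/3 = -8 + ((-30552 + 7537) + 58023)/3 = -8 + (-23015 + 58023)/3 = -8 + (⅓)*35008 = -8 + 35008/3 = 34984/3 ≈ 11661.)
(13402 + s) - S(w(22, 11)) = (13402 + 34984/3) - 1*88 = 75190/3 - 88 = 74926/3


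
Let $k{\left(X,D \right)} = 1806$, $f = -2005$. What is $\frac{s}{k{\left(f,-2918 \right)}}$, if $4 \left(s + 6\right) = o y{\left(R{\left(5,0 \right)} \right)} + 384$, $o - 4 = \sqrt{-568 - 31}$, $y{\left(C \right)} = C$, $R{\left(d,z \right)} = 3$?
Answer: $\frac{31}{602} + \frac{i \sqrt{599}}{2408} \approx 0.051495 + 0.010164 i$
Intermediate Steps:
$o = 4 + i \sqrt{599}$ ($o = 4 + \sqrt{-568 - 31} = 4 + \sqrt{-599} = 4 + i \sqrt{599} \approx 4.0 + 24.474 i$)
$s = 93 + \frac{3 i \sqrt{599}}{4}$ ($s = -6 + \frac{\left(4 + i \sqrt{599}\right) 3 + 384}{4} = -6 + \frac{\left(12 + 3 i \sqrt{599}\right) + 384}{4} = -6 + \frac{396 + 3 i \sqrt{599}}{4} = -6 + \left(99 + \frac{3 i \sqrt{599}}{4}\right) = 93 + \frac{3 i \sqrt{599}}{4} \approx 93.0 + 18.356 i$)
$\frac{s}{k{\left(f,-2918 \right)}} = \frac{93 + \frac{3 i \sqrt{599}}{4}}{1806} = \left(93 + \frac{3 i \sqrt{599}}{4}\right) \frac{1}{1806} = \frac{31}{602} + \frac{i \sqrt{599}}{2408}$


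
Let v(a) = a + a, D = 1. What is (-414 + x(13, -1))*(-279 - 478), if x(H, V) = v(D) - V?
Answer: 311127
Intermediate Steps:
v(a) = 2*a
x(H, V) = 2 - V (x(H, V) = 2*1 - V = 2 - V)
(-414 + x(13, -1))*(-279 - 478) = (-414 + (2 - 1*(-1)))*(-279 - 478) = (-414 + (2 + 1))*(-757) = (-414 + 3)*(-757) = -411*(-757) = 311127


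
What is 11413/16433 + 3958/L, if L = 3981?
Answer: 110476967/65419773 ≈ 1.6887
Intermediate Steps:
11413/16433 + 3958/L = 11413/16433 + 3958/3981 = 110476967/65419773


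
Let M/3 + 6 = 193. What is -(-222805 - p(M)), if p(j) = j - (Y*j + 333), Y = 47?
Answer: 196666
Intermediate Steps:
M = 561 (M = -18 + 3*193 = -18 + 579 = 561)
p(j) = -333 - 46*j (p(j) = j - (47*j + 333) = j - (333 + 47*j) = j + (-333 - 47*j) = -333 - 46*j)
-(-222805 - p(M)) = -(-222805 - (-333 - 46*561)) = -(-222805 - (-333 - 25806)) = -(-222805 - 1*(-26139)) = -(-222805 + 26139) = -1*(-196666) = 196666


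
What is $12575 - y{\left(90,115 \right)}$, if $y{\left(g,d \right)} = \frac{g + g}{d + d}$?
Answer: $\frac{289207}{23} \approx 12574.0$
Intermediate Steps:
$y{\left(g,d \right)} = \frac{g}{d}$ ($y{\left(g,d \right)} = \frac{2 g}{2 d} = 2 g \frac{1}{2 d} = \frac{g}{d}$)
$12575 - y{\left(90,115 \right)} = 12575 - \frac{90}{115} = 12575 - 90 \cdot \frac{1}{115} = 12575 - \frac{18}{23} = \frac{289207}{23}$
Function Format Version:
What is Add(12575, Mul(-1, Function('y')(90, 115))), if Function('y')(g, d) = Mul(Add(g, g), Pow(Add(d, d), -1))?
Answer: Rational(289207, 23) ≈ 12574.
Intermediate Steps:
Function('y')(g, d) = Mul(g, Pow(d, -1)) (Function('y')(g, d) = Mul(Mul(2, g), Pow(Mul(2, d), -1)) = Mul(Mul(2, g), Mul(Rational(1, 2), Pow(d, -1))) = Mul(g, Pow(d, -1)))
Add(12575, Mul(-1, Function('y')(90, 115))) = Add(12575, Mul(-1, Mul(90, Pow(115, -1)))) = Add(12575, Mul(-1, Mul(90, Rational(1, 115)))) = Add(12575, Mul(-1, Rational(18, 23))) = Add(12575, Rational(-18, 23)) = Rational(289207, 23)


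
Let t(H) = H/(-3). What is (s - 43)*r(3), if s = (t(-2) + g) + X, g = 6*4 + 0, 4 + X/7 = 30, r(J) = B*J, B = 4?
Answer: 1964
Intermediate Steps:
r(J) = 4*J
X = 182 (X = -28 + 7*30 = -28 + 210 = 182)
t(H) = -H/3 (t(H) = H*(-⅓) = -H/3)
g = 24 (g = 24 + 0 = 24)
s = 620/3 (s = (-⅓*(-2) + 24) + 182 = (⅔ + 24) + 182 = 74/3 + 182 = 620/3 ≈ 206.67)
(s - 43)*r(3) = (620/3 - 43)*(4*3) = (491/3)*12 = 1964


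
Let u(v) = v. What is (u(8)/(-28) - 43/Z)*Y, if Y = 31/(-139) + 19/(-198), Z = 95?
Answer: 4310489/18302130 ≈ 0.23552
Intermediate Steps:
Y = -8779/27522 (Y = 31*(-1/139) + 19*(-1/198) = -31/139 - 19/198 = -8779/27522 ≈ -0.31898)
(u(8)/(-28) - 43/Z)*Y = (8/(-28) - 43/95)*(-8779/27522) = (8*(-1/28) - 43*1/95)*(-8779/27522) = (-2/7 - 43/95)*(-8779/27522) = -491/665*(-8779/27522) = 4310489/18302130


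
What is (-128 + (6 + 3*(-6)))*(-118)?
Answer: 16520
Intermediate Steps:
(-128 + (6 + 3*(-6)))*(-118) = (-128 + (6 - 18))*(-118) = (-128 - 12)*(-118) = -140*(-118) = 16520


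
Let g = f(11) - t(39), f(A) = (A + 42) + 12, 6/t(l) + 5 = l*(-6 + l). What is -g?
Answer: -41662/641 ≈ -64.995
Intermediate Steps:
t(l) = 6/(-5 + l*(-6 + l))
f(A) = 54 + A (f(A) = (42 + A) + 12 = 54 + A)
g = 41662/641 (g = (54 + 11) - 6/(-5 + 39**2 - 6*39) = 65 - 6/(-5 + 1521 - 234) = 65 - 6/1282 = 65 - 1*3/641 = 65 - 3/641 = 41662/641 ≈ 64.995)
-g = -1*41662/641 = -41662/641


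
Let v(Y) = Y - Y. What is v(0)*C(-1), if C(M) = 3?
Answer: 0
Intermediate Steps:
v(Y) = 0
v(0)*C(-1) = 0*3 = 0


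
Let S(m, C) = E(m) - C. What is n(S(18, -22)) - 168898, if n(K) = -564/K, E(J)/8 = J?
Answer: -14018816/83 ≈ -1.6890e+5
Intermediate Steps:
E(J) = 8*J
S(m, C) = -C + 8*m (S(m, C) = 8*m - C = -C + 8*m)
n(S(18, -22)) - 168898 = -564/(-1*(-22) + 8*18) - 168898 = -564/(22 + 144) - 168898 = -564/166 - 168898 = -564*1/166 - 168898 = -282/83 - 168898 = -14018816/83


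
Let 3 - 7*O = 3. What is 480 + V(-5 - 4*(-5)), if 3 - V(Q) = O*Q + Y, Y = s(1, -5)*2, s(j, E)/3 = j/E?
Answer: 2421/5 ≈ 484.20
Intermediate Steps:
O = 0 (O = 3/7 - ⅐*3 = 3/7 - 3/7 = 0)
s(j, E) = 3*j/E (s(j, E) = 3*(j/E) = 3*j/E)
Y = -6/5 (Y = (3*1/(-5))*2 = (3*1*(-⅕))*2 = -⅗*2 = -6/5 ≈ -1.2000)
V(Q) = 21/5 (V(Q) = 3 - (0*Q - 6/5) = 3 - (0 - 6/5) = 3 - 1*(-6/5) = 3 + 6/5 = 21/5)
480 + V(-5 - 4*(-5)) = 480 + 21/5 = 2421/5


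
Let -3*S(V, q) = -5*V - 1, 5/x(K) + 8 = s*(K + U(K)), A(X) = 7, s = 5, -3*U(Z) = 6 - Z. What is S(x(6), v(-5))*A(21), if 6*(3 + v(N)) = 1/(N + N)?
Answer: 329/66 ≈ 4.9848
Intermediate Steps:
U(Z) = -2 + Z/3 (U(Z) = -(6 - Z)/3 = -2 + Z/3)
v(N) = -3 + 1/(12*N) (v(N) = -3 + 1/(6*(N + N)) = -3 + 1/(6*((2*N))) = -3 + (1/(2*N))/6 = -3 + 1/(12*N))
x(K) = 5/(-18 + 20*K/3) (x(K) = 5/(-8 + 5*(K + (-2 + K/3))) = 5/(-8 + 5*(-2 + 4*K/3)) = 5/(-8 + (-10 + 20*K/3)) = 5/(-18 + 20*K/3))
S(V, q) = ⅓ + 5*V/3 (S(V, q) = -(-5*V - 1)/3 = -(-1 - 5*V)/3 = ⅓ + 5*V/3)
S(x(6), v(-5))*A(21) = (⅓ + 5*(15/(2*(-27 + 10*6)))/3)*7 = (⅓ + 5*(15/(2*(-27 + 60)))/3)*7 = (⅓ + 5*((15/2)/33)/3)*7 = (⅓ + 5*((15/2)*(1/33))/3)*7 = (⅓ + (5/3)*(5/22))*7 = (⅓ + 25/66)*7 = (47/66)*7 = 329/66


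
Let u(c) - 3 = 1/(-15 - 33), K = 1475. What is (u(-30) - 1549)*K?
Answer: -109458275/48 ≈ -2.2804e+6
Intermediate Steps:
u(c) = 143/48 (u(c) = 3 + 1/(-15 - 33) = 3 + 1/(-48) = 3 - 1/48 = 143/48)
(u(-30) - 1549)*K = (143/48 - 1549)*1475 = -74209/48*1475 = -109458275/48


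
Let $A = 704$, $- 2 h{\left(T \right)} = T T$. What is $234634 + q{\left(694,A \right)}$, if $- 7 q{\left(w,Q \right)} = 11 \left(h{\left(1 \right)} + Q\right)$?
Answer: $\frac{467057}{2} \approx 2.3353 \cdot 10^{5}$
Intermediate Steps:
$h{\left(T \right)} = - \frac{T^{2}}{2}$ ($h{\left(T \right)} = - \frac{T T}{2} = - \frac{T^{2}}{2}$)
$q{\left(w,Q \right)} = \frac{11}{14} - \frac{11 Q}{7}$ ($q{\left(w,Q \right)} = - \frac{11 \left(- \frac{1^{2}}{2} + Q\right)}{7} = - \frac{11 \left(\left(- \frac{1}{2}\right) 1 + Q\right)}{7} = - \frac{11 \left(- \frac{1}{2} + Q\right)}{7} = - \frac{- \frac{11}{2} + 11 Q}{7} = \frac{11}{14} - \frac{11 Q}{7}$)
$234634 + q{\left(694,A \right)} = 234634 + \left(\frac{11}{14} - \frac{7744}{7}\right) = 234634 - \frac{2211}{2} = \frac{467057}{2}$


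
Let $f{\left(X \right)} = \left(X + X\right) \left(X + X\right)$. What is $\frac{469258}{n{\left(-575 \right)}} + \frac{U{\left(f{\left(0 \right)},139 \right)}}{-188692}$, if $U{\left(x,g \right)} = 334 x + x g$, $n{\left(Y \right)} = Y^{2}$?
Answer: $\frac{469258}{330625} \approx 1.4193$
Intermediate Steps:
$f{\left(X \right)} = 4 X^{2}$ ($f{\left(X \right)} = 2 X 2 X = 4 X^{2}$)
$U{\left(x,g \right)} = 334 x + g x$
$\frac{469258}{n{\left(-575 \right)}} + \frac{U{\left(f{\left(0 \right)},139 \right)}}{-188692} = \frac{469258}{\left(-575\right)^{2}} + \frac{4 \cdot 0^{2} \left(334 + 139\right)}{-188692} = \frac{469258}{330625} + 4 \cdot 0 \cdot 473 \left(- \frac{1}{188692}\right) = 469258 \cdot \frac{1}{330625} + 0 \cdot 473 \left(- \frac{1}{188692}\right) = \frac{469258}{330625} + 0 \left(- \frac{1}{188692}\right) = \frac{469258}{330625} + 0 = \frac{469258}{330625}$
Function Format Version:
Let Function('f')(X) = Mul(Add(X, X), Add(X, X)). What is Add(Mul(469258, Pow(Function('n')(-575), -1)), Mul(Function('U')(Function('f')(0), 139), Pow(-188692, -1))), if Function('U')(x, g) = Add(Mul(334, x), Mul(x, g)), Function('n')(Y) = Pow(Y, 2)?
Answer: Rational(469258, 330625) ≈ 1.4193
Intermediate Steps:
Function('f')(X) = Mul(4, Pow(X, 2)) (Function('f')(X) = Mul(Mul(2, X), Mul(2, X)) = Mul(4, Pow(X, 2)))
Function('U')(x, g) = Add(Mul(334, x), Mul(g, x))
Add(Mul(469258, Pow(Function('n')(-575), -1)), Mul(Function('U')(Function('f')(0), 139), Pow(-188692, -1))) = Add(Mul(469258, Pow(Pow(-575, 2), -1)), Mul(Mul(Mul(4, Pow(0, 2)), Add(334, 139)), Pow(-188692, -1))) = Add(Mul(469258, Pow(330625, -1)), Mul(Mul(Mul(4, 0), 473), Rational(-1, 188692))) = Add(Mul(469258, Rational(1, 330625)), Mul(Mul(0, 473), Rational(-1, 188692))) = Add(Rational(469258, 330625), Mul(0, Rational(-1, 188692))) = Add(Rational(469258, 330625), 0) = Rational(469258, 330625)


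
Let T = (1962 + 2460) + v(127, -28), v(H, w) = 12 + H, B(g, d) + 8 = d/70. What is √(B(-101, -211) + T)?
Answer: √22294930/70 ≈ 67.454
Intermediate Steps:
B(g, d) = -8 + d/70
T = 4561 (T = (1962 + 2460) + (12 + 127) = 4422 + 139 = 4561)
√(B(-101, -211) + T) = √((-8 + (1/70)*(-211)) + 4561) = √((-8 - 211/70) + 4561) = √(-771/70 + 4561) = √(318499/70) = √22294930/70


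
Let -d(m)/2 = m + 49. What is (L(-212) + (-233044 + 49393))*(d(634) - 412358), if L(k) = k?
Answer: 76068535812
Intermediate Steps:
d(m) = -98 - 2*m (d(m) = -2*(m + 49) = -2*(49 + m) = -98 - 2*m)
(L(-212) + (-233044 + 49393))*(d(634) - 412358) = (-212 + (-233044 + 49393))*((-98 - 2*634) - 412358) = (-212 - 183651)*((-98 - 1268) - 412358) = -183863*(-1366 - 412358) = -183863*(-413724) = 76068535812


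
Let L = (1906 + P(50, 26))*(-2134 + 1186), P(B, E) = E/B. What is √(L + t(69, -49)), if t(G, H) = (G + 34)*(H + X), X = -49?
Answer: I*√45436874/5 ≈ 1348.1*I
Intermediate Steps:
t(G, H) = (-49 + H)*(34 + G) (t(G, H) = (G + 34)*(H - 49) = (34 + G)*(-49 + H) = (-49 + H)*(34 + G))
L = -45184524/25 (L = (1906 + 26/50)*(-2134 + 1186) = (1906 + 26*(1/50))*(-948) = (1906 + 13/25)*(-948) = (47663/25)*(-948) = -45184524/25 ≈ -1.8074e+6)
√(L + t(69, -49)) = √(-45184524/25 + (-1666 - 49*69 + 34*(-49) + 69*(-49))) = √(-45184524/25 + (-1666 - 3381 - 1666 - 3381)) = √(-45184524/25 - 10094) = √(-45436874/25) = I*√45436874/5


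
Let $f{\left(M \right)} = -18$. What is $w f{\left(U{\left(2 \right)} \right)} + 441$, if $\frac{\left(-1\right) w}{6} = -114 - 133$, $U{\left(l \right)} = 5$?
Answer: $-26235$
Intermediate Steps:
$w = 1482$ ($w = - 6 \left(-114 - 133\right) = \left(-6\right) \left(-247\right) = 1482$)
$w f{\left(U{\left(2 \right)} \right)} + 441 = 1482 \left(-18\right) + 441 = -26676 + 441 = -26235$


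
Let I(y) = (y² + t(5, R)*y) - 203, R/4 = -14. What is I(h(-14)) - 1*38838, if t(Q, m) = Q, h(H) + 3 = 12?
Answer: -38915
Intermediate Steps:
R = -56 (R = 4*(-14) = -56)
h(H) = 9 (h(H) = -3 + 12 = 9)
I(y) = -203 + y² + 5*y (I(y) = (y² + 5*y) - 203 = -203 + y² + 5*y)
I(h(-14)) - 1*38838 = (-203 + 9² + 5*9) - 1*38838 = (-203 + 81 + 45) - 38838 = -77 - 38838 = -38915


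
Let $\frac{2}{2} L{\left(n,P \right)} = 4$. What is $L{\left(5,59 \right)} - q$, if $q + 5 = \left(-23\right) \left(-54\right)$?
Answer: $-1233$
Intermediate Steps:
$L{\left(n,P \right)} = 4$
$q = 1237$ ($q = -5 - -1242 = -5 + 1242 = 1237$)
$L{\left(5,59 \right)} - q = 4 - 1237 = -1233$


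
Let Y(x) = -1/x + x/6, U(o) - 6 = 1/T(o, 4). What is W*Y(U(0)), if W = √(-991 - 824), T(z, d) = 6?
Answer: 12683*I*√15/1332 ≈ 36.878*I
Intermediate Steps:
U(o) = 37/6 (U(o) = 6 + 1/6 = 6 + ⅙ = 37/6)
Y(x) = -1/x + x/6 (Y(x) = -1/x + x*(⅙) = -1/x + x/6)
W = 11*I*√15 (W = √(-1815) = 11*I*√15 ≈ 42.603*I)
W*Y(U(0)) = (11*I*√15)*(-1/37/6 + (⅙)*(37/6)) = (11*I*√15)*(-1*6/37 + 37/36) = (11*I*√15)*(-6/37 + 37/36) = (11*I*√15)*(1153/1332) = 12683*I*√15/1332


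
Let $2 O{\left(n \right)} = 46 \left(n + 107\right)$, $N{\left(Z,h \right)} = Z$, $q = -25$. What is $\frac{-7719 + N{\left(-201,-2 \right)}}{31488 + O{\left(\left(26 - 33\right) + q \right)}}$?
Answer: $- \frac{2640}{11071} \approx -0.23846$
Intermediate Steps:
$O{\left(n \right)} = 2461 + 23 n$ ($O{\left(n \right)} = \frac{46 \left(n + 107\right)}{2} = \frac{46 \left(107 + n\right)}{2} = \frac{4922 + 46 n}{2} = 2461 + 23 n$)
$\frac{-7719 + N{\left(-201,-2 \right)}}{31488 + O{\left(\left(26 - 33\right) + q \right)}} = \frac{-7719 - 201}{31488 + \left(2461 + 23 \left(\left(26 - 33\right) - 25\right)\right)} = - \frac{7920}{31488 + \left(2461 + 23 \left(-7 - 25\right)\right)} = - \frac{7920}{31488 + \left(2461 + 23 \left(-32\right)\right)} = - \frac{7920}{31488 + \left(2461 - 736\right)} = - \frac{7920}{31488 + 1725} = - \frac{7920}{33213} = \left(-7920\right) \frac{1}{33213} = - \frac{2640}{11071}$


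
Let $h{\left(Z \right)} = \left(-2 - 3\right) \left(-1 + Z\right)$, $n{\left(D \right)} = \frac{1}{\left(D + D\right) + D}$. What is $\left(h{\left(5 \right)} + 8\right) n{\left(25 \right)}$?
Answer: $- \frac{4}{25} \approx -0.16$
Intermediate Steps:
$n{\left(D \right)} = \frac{1}{3 D}$ ($n{\left(D \right)} = \frac{1}{2 D + D} = \frac{1}{3 D}$)
$h{\left(Z \right)} = 5 - 5 Z$ ($h{\left(Z \right)} = - 5 \left(-1 + Z\right) = 5 - 5 Z$)
$\left(h{\left(5 \right)} + 8\right) n{\left(25 \right)} = \left(\left(5 - 25\right) + 8\right) \frac{1}{3 \cdot 25} = \left(\left(5 - 25\right) + 8\right) \frac{1}{3} \cdot \frac{1}{25} = \left(-20 + 8\right) \frac{1}{75} = \left(-12\right) \frac{1}{75} = - \frac{4}{25}$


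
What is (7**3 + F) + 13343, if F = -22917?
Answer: -9231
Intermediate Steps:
(7**3 + F) + 13343 = (7**3 - 22917) + 13343 = (343 - 22917) + 13343 = -22574 + 13343 = -9231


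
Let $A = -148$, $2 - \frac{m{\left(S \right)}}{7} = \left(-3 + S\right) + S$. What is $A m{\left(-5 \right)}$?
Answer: $-15540$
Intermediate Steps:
$m{\left(S \right)} = 35 - 14 S$ ($m{\left(S \right)} = 14 - 7 \left(\left(-3 + S\right) + S\right) = 14 - 7 \left(-3 + 2 S\right) = 14 - \left(-21 + 14 S\right) = 35 - 14 S$)
$A m{\left(-5 \right)} = - 148 \left(35 - -70\right) = - 148 \left(35 + 70\right) = \left(-148\right) 105 = -15540$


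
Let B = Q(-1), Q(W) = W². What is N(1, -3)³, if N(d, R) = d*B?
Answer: 1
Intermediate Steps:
B = 1 (B = (-1)² = 1)
N(d, R) = d (N(d, R) = d*1 = d)
N(1, -3)³ = 1³ = 1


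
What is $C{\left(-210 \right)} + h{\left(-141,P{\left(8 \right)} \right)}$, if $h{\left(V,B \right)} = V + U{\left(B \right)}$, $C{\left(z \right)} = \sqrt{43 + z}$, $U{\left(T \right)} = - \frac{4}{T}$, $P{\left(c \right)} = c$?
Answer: $- \frac{283}{2} + i \sqrt{167} \approx -141.5 + 12.923 i$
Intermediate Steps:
$h{\left(V,B \right)} = V - \frac{4}{B}$
$C{\left(-210 \right)} + h{\left(-141,P{\left(8 \right)} \right)} = \sqrt{43 - 210} - \left(141 + \frac{4}{8}\right) = \sqrt{-167} - \frac{283}{2} = i \sqrt{167} - \frac{283}{2} = - \frac{283}{2} + i \sqrt{167}$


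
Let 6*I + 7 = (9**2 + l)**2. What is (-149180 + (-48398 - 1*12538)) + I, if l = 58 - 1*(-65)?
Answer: -1219087/6 ≈ -2.0318e+5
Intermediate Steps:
l = 123 (l = 58 + 65 = 123)
I = 41609/6 (I = -7/6 + (9**2 + 123)**2/6 = -7/6 + (81 + 123)**2/6 = -7/6 + (1/6)*204**2 = -7/6 + (1/6)*41616 = -7/6 + 6936 = 41609/6 ≈ 6934.8)
(-149180 + (-48398 - 1*12538)) + I = (-149180 + (-48398 - 1*12538)) + 41609/6 = (-149180 + (-48398 - 12538)) + 41609/6 = (-149180 - 60936) + 41609/6 = -210116 + 41609/6 = -1219087/6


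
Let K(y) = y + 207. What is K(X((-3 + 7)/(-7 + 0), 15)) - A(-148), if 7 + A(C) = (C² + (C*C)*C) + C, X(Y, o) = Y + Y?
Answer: 22541742/7 ≈ 3.2202e+6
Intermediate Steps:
X(Y, o) = 2*Y
K(y) = 207 + y
A(C) = -7 + C + C² + C³ (A(C) = -7 + ((C² + (C*C)*C) + C) = -7 + ((C² + C²*C) + C) = -7 + ((C² + C³) + C) = -7 + (C + C² + C³) = -7 + C + C² + C³)
K(X((-3 + 7)/(-7 + 0), 15)) - A(-148) = (207 + 2*((-3 + 7)/(-7 + 0))) - (-7 - 148 + (-148)² + (-148)³) = (207 + 2*(4/(-7))) - (-7 - 148 + 21904 - 3241792) = (207 + 2*(4*(-⅐))) - 1*(-3220043) = (207 + 2*(-4/7)) + 3220043 = (207 - 8/7) + 3220043 = 1441/7 + 3220043 = 22541742/7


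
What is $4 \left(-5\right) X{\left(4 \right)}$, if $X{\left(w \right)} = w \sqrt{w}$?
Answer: $-160$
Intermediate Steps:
$X{\left(w \right)} = w^{\frac{3}{2}}$
$4 \left(-5\right) X{\left(4 \right)} = 4 \left(-5\right) 4^{\frac{3}{2}} = \left(-20\right) 8 = -160$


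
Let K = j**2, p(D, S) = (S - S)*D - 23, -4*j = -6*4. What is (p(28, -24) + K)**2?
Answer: 169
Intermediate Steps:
j = 6 (j = -(-3)*4/2 = -1/4*(-24) = 6)
p(D, S) = -23 (p(D, S) = 0*D - 23 = 0 - 23 = -23)
K = 36 (K = 6**2 = 36)
(p(28, -24) + K)**2 = (-23 + 36)**2 = 13**2 = 169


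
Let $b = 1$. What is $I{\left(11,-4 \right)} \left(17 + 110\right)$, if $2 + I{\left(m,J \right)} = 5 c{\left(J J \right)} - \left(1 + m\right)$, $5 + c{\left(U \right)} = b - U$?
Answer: $-14478$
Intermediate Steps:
$c{\left(U \right)} = -4 - U$ ($c{\left(U \right)} = -5 - \left(-1 + U\right) = -4 - U$)
$I{\left(m,J \right)} = -23 - m - 5 J^{2}$ ($I{\left(m,J \right)} = -2 - \left(1 + m - 5 \left(-4 - J J\right)\right) = -2 - \left(1 + m - 5 \left(-4 - J^{2}\right)\right) = -2 - \left(21 + m + 5 J^{2}\right) = -23 - m - 5 J^{2}$)
$I{\left(11,-4 \right)} \left(17 + 110\right) = \left(-23 - 11 - 5 \left(-4\right)^{2}\right) \left(17 + 110\right) = \left(-23 - 11 - 80\right) 127 = \left(-114\right) 127 = -14478$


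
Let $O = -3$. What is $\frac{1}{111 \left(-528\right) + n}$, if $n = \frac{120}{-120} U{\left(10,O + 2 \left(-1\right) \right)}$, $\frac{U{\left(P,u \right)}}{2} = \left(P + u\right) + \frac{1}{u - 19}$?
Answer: $- \frac{12}{703415} \approx -1.706 \cdot 10^{-5}$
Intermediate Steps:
$U{\left(P,u \right)} = 2 P + 2 u + \frac{2}{-19 + u}$ ($U{\left(P,u \right)} = 2 \left(\left(P + u\right) + \frac{1}{u - 19}\right) = 2 \left(\left(P + u\right) + \frac{1}{-19 + u}\right) = 2 \left(P + u + \frac{1}{-19 + u}\right) = 2 P + 2 u + \frac{2}{-19 + u}$)
$n = - \frac{119}{12}$ ($n = \frac{120}{-120} \frac{2 \left(1 + \left(-3 + 2 \left(-1\right)\right)^{2} - 190 - 19 \left(-3 + 2 \left(-1\right)\right) + 10 \left(-3 + 2 \left(-1\right)\right)\right)}{-19 + \left(-3 + 2 \left(-1\right)\right)} = 120 \left(- \frac{1}{120}\right) \frac{2 \left(1 + \left(-3 - 2\right)^{2} - 190 - 19 \left(-3 - 2\right) + 10 \left(-3 - 2\right)\right)}{-19 - 5} = - \frac{2 \left(1 + \left(-5\right)^{2} - 190 - -95 + 10 \left(-5\right)\right)}{-19 - 5} = - \frac{2 \left(1 + 25 - 190 + 95 - 50\right)}{-24} = - \frac{2 \left(-1\right) \left(-119\right)}{24} = \left(-1\right) \frac{119}{12} = - \frac{119}{12} \approx -9.9167$)
$\frac{1}{111 \left(-528\right) + n} = \frac{1}{111 \left(-528\right) - \frac{119}{12}} = \frac{1}{-58608 - \frac{119}{12}} = \frac{1}{- \frac{703415}{12}} = - \frac{12}{703415}$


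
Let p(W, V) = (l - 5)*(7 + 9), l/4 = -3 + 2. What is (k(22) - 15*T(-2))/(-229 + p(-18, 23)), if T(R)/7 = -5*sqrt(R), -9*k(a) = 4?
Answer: 4/3357 - 525*I*sqrt(2)/373 ≈ 0.0011915 - 1.9905*I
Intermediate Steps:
k(a) = -4/9 (k(a) = -1/9*4 = -4/9)
l = -4 (l = 4*(-3 + 2) = 4*(-1) = -4)
T(R) = -35*sqrt(R) (T(R) = 7*(-5*sqrt(R)) = -35*sqrt(R))
p(W, V) = -144 (p(W, V) = (-4 - 5)*(7 + 9) = -9*16 = -144)
(k(22) - 15*T(-2))/(-229 + p(-18, 23)) = (-4/9 - (-525)*sqrt(-2))/(-229 - 144) = (-4/9 - (-525)*I*sqrt(2))/(-373) = (-4/9 - (-525)*I*sqrt(2))*(-1/373) = (-4/9 + 525*I*sqrt(2))*(-1/373) = 4/3357 - 525*I*sqrt(2)/373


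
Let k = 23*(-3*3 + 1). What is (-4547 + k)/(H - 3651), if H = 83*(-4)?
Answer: 4731/3983 ≈ 1.1878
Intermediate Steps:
H = -332
k = -184 (k = 23*(-9 + 1) = 23*(-8) = -184)
(-4547 + k)/(H - 3651) = (-4547 - 184)/(-332 - 3651) = -4731/(-3983) = -4731*(-1/3983) = 4731/3983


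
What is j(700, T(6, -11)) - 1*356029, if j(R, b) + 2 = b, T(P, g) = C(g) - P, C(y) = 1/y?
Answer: -3916408/11 ≈ -3.5604e+5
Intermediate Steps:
T(P, g) = 1/g - P
j(R, b) = -2 + b
j(700, T(6, -11)) - 1*356029 = (-2 + (1/(-11) - 1*6)) - 1*356029 = (-2 + (-1/11 - 6)) - 356029 = (-2 - 67/11) - 356029 = -89/11 - 356029 = -3916408/11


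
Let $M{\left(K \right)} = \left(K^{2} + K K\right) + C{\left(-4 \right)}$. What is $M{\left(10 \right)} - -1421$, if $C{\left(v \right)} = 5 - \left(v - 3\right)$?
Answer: $1633$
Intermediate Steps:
$C{\left(v \right)} = 8 - v$ ($C{\left(v \right)} = 5 - \left(v - 3\right) = 5 - \left(-3 + v\right) = 8 - v$)
$M{\left(K \right)} = 12 + 2 K^{2}$ ($M{\left(K \right)} = \left(K^{2} + K K\right) + \left(8 - -4\right) = \left(K^{2} + K^{2}\right) + \left(8 + 4\right) = 2 K^{2} + 12 = 12 + 2 K^{2}$)
$M{\left(10 \right)} - -1421 = \left(12 + 2 \cdot 10^{2}\right) - -1421 = \left(12 + 2 \cdot 100\right) + 1421 = \left(12 + 200\right) + 1421 = 212 + 1421 = 1633$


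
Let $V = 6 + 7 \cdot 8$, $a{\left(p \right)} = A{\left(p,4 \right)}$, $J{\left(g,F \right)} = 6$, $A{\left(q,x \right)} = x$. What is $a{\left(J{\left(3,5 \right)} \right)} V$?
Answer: $248$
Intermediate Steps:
$a{\left(p \right)} = 4$
$V = 62$ ($V = 6 + 56 = 62$)
$a{\left(J{\left(3,5 \right)} \right)} V = 4 \cdot 62 = 248$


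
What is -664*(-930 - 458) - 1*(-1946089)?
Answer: 2867721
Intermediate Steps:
-664*(-930 - 458) - 1*(-1946089) = -664*(-1388) + 1946089 = 921632 + 1946089 = 2867721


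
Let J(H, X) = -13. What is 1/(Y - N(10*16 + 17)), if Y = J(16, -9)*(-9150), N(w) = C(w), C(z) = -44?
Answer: 1/118994 ≈ 8.4038e-6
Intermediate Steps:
N(w) = -44
Y = 118950 (Y = -13*(-9150) = 118950)
1/(Y - N(10*16 + 17)) = 1/(118950 - 1*(-44)) = 1/(118950 + 44) = 1/118994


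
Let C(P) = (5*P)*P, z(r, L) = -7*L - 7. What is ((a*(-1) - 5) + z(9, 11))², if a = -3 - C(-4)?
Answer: 36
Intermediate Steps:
z(r, L) = -7 - 7*L
C(P) = 5*P²
a = -83 (a = -3 - 5*(-4)² = -3 - 5*16 = -3 - 1*80 = -3 - 80 = -83)
((a*(-1) - 5) + z(9, 11))² = ((-83*(-1) - 5) + (-7 - 7*11))² = ((83 - 5) + (-7 - 77))² = (78 - 84)² = (-6)² = 36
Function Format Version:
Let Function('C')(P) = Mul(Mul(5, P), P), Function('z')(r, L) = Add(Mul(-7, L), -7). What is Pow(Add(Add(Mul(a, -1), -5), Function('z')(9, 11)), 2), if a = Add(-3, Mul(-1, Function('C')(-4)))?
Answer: 36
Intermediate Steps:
Function('z')(r, L) = Add(-7, Mul(-7, L))
Function('C')(P) = Mul(5, Pow(P, 2))
a = -83 (a = Add(-3, Mul(-1, Mul(5, Pow(-4, 2)))) = Add(-3, Mul(-1, Mul(5, 16))) = Add(-3, Mul(-1, 80)) = Add(-3, -80) = -83)
Pow(Add(Add(Mul(a, -1), -5), Function('z')(9, 11)), 2) = Pow(Add(Add(Mul(-83, -1), -5), Add(-7, Mul(-7, 11))), 2) = Pow(Add(Add(83, -5), Add(-7, -77)), 2) = Pow(Add(78, -84), 2) = Pow(-6, 2) = 36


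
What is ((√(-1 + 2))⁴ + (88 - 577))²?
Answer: 238144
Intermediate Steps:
((√(-1 + 2))⁴ + (88 - 577))² = ((√1)⁴ - 489)² = (1⁴ - 489)² = (1 - 489)² = (-488)² = 238144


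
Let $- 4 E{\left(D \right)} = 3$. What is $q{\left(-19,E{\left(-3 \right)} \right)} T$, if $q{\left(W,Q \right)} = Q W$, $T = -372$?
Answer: $-5301$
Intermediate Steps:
$E{\left(D \right)} = - \frac{3}{4}$ ($E{\left(D \right)} = \left(- \frac{1}{4}\right) 3 = - \frac{3}{4}$)
$q{\left(-19,E{\left(-3 \right)} \right)} T = \left(- \frac{3}{4}\right) \left(-19\right) \left(-372\right) = \frac{57}{4} \left(-372\right) = -5301$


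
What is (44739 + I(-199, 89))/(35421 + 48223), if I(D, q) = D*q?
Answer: 6757/20911 ≈ 0.32313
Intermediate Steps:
(44739 + I(-199, 89))/(35421 + 48223) = (44739 - 199*89)/(35421 + 48223) = (44739 - 17711)/83644 = 27028*(1/83644) = 6757/20911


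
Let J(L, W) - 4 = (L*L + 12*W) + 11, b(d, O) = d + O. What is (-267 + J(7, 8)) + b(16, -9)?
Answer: -100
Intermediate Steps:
b(d, O) = O + d
J(L, W) = 15 + L² + 12*W (J(L, W) = 4 + ((L*L + 12*W) + 11) = 4 + ((L² + 12*W) + 11) = 4 + (11 + L² + 12*W) = 15 + L² + 12*W)
(-267 + J(7, 8)) + b(16, -9) = (-267 + (15 + 7² + 12*8)) + (-9 + 16) = (-267 + (15 + 49 + 96)) + 7 = (-267 + 160) + 7 = -107 + 7 = -100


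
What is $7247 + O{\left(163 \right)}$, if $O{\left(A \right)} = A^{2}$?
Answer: $33816$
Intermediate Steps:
$7247 + O{\left(163 \right)} = 7247 + 163^{2} = 7247 + 26569 = 33816$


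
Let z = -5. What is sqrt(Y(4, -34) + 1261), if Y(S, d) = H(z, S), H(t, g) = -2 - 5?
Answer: sqrt(1254) ≈ 35.412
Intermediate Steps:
H(t, g) = -7
Y(S, d) = -7
sqrt(Y(4, -34) + 1261) = sqrt(-7 + 1261) = sqrt(1254)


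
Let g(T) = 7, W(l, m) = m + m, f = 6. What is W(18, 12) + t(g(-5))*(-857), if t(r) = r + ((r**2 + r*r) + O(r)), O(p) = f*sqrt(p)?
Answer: -89961 - 5142*sqrt(7) ≈ -1.0357e+5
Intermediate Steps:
W(l, m) = 2*m
O(p) = 6*sqrt(p)
t(r) = r + 2*r**2 + 6*sqrt(r) (t(r) = r + ((r**2 + r*r) + 6*sqrt(r)) = r + ((r**2 + r**2) + 6*sqrt(r)) = r + (2*r**2 + 6*sqrt(r)) = r + 2*r**2 + 6*sqrt(r))
W(18, 12) + t(g(-5))*(-857) = 2*12 + (7 + 2*7**2 + 6*sqrt(7))*(-857) = 24 + (7 + 2*49 + 6*sqrt(7))*(-857) = 24 + (7 + 98 + 6*sqrt(7))*(-857) = 24 + (105 + 6*sqrt(7))*(-857) = 24 + (-89985 - 5142*sqrt(7)) = -89961 - 5142*sqrt(7)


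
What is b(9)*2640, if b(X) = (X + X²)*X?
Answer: 2138400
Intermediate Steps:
b(X) = X*(X + X²)
b(9)*2640 = (9²*(1 + 9))*2640 = (81*10)*2640 = 810*2640 = 2138400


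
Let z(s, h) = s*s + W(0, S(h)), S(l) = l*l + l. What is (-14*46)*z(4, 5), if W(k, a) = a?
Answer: -29624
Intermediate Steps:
S(l) = l + l² (S(l) = l² + l = l + l²)
z(s, h) = s² + h*(1 + h) (z(s, h) = s*s + h*(1 + h) = s² + h*(1 + h))
(-14*46)*z(4, 5) = (-14*46)*(4² + 5*(1 + 5)) = -644*(16 + 5*6) = -644*(16 + 30) = -644*46 = -29624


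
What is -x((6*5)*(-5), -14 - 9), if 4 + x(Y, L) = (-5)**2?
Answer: -21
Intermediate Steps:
x(Y, L) = 21 (x(Y, L) = -4 + (-5)**2 = -4 + 25 = 21)
-x((6*5)*(-5), -14 - 9) = -1*21 = -21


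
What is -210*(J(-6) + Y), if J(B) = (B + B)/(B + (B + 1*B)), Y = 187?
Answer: -39410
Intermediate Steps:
J(B) = ⅔ (J(B) = (2*B)/(B + (B + B)) = (2*B)/(B + 2*B) = (2*B)/((3*B)) = (2*B)*(1/(3*B)) = ⅔)
-210*(J(-6) + Y) = -210*(⅔ + 187) = -210*563/3 = -39410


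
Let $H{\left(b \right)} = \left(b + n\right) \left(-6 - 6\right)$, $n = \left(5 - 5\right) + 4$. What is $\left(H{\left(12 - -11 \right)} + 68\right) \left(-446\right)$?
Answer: $114176$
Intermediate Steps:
$n = 4$ ($n = 0 + 4 = 4$)
$H{\left(b \right)} = -48 - 12 b$ ($H{\left(b \right)} = \left(b + 4\right) \left(-6 - 6\right) = \left(4 + b\right) \left(-12\right) = -48 - 12 b$)
$\left(H{\left(12 - -11 \right)} + 68\right) \left(-446\right) = \left(\left(-48 - 12 \left(12 - -11\right)\right) + 68\right) \left(-446\right) = \left(\left(-48 - 12 \left(12 + 11\right)\right) + 68\right) \left(-446\right) = \left(\left(-48 - 276\right) + 68\right) \left(-446\right) = \left(-324 + 68\right) \left(-446\right) = \left(-256\right) \left(-446\right) = 114176$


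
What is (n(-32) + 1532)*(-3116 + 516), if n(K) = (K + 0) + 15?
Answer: -3939000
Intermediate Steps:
n(K) = 15 + K (n(K) = K + 15 = 15 + K)
(n(-32) + 1532)*(-3116 + 516) = ((15 - 32) + 1532)*(-3116 + 516) = (-17 + 1532)*(-2600) = 1515*(-2600) = -3939000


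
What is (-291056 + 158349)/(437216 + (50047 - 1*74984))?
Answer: -132707/412279 ≈ -0.32189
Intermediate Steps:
(-291056 + 158349)/(437216 + (50047 - 1*74984)) = -132707/(437216 + (50047 - 74984)) = -132707/(437216 - 24937) = -132707/412279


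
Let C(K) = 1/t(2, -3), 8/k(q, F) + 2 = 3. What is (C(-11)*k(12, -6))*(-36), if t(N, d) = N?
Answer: -144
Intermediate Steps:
k(q, F) = 8 (k(q, F) = 8/(-2 + 3) = 8/1 = 8*1 = 8)
C(K) = 1/2
(C(-11)*k(12, -6))*(-36) = ((1/2)*8)*(-36) = 4*(-36) = -144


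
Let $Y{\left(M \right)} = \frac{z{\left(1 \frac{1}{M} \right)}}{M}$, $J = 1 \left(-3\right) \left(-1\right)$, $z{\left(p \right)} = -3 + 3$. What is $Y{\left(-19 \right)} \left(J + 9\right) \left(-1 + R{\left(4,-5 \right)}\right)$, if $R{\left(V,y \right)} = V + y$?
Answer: $0$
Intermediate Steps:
$z{\left(p \right)} = 0$
$J = 3$ ($J = \left(-3\right) \left(-1\right) = 3$)
$Y{\left(M \right)} = 0$ ($Y{\left(M \right)} = \frac{0}{M} = 0$)
$Y{\left(-19 \right)} \left(J + 9\right) \left(-1 + R{\left(4,-5 \right)}\right) = 0 \left(3 + 9\right) \left(-1 + \left(4 - 5\right)\right) = 0 \cdot 12 \left(-1 - 1\right) = 0 \cdot 12 \left(-2\right) = 0 \left(-24\right) = 0$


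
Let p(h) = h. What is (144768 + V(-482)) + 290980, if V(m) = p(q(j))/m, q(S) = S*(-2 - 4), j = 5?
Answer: 105015283/241 ≈ 4.3575e+5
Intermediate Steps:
q(S) = -6*S (q(S) = S*(-6) = -6*S)
V(m) = -30/m (V(m) = (-6*5)/m = -30/m)
(144768 + V(-482)) + 290980 = (144768 - 30/(-482)) + 290980 = (144768 - 30*(-1/482)) + 290980 = (144768 + 15/241) + 290980 = 34889103/241 + 290980 = 105015283/241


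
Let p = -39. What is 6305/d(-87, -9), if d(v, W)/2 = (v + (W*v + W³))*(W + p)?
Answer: 6305/3168 ≈ 1.9902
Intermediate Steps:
d(v, W) = 2*(-39 + W)*(v + W³ + W*v) (d(v, W) = 2*((v + (W*v + W³))*(W - 39)) = 2*((v + (W³ + W*v))*(-39 + W)) = 2*((v + W³ + W*v)*(-39 + W)) = 2*((-39 + W)*(v + W³ + W*v)) = 2*(-39 + W)*(v + W³ + W*v))
6305/d(-87, -9) = 6305/(-78*(-87) - 78*(-9)³ + 2*(-9)⁴ - 76*(-9)*(-87) + 2*(-87)*(-9)²) = 6305/(6786 - 78*(-729) + 2*6561 - 59508 + 2*(-87)*81) = 6305/(6786 + 56862 + 13122 - 59508 - 14094) = 6305/3168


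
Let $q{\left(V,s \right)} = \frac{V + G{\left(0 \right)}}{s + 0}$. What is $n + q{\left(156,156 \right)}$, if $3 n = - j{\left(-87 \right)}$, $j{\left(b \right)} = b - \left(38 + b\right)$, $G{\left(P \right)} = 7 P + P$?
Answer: $\frac{41}{3} \approx 13.667$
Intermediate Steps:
$G{\left(P \right)} = 8 P$
$j{\left(b \right)} = -38$
$n = \frac{38}{3}$ ($n = \frac{\left(-1\right) \left(-38\right)}{3} = \frac{1}{3} \cdot 38 = \frac{38}{3} \approx 12.667$)
$q{\left(V,s \right)} = \frac{V}{s}$ ($q{\left(V,s \right)} = \frac{V + 8 \cdot 0}{s + 0} = \frac{V + 0}{s} = \frac{V}{s}$)
$n + q{\left(156,156 \right)} = \frac{38}{3} + \frac{156}{156} = \frac{38}{3} + 156 \cdot \frac{1}{156} = \frac{38}{3} + 1 = \frac{41}{3}$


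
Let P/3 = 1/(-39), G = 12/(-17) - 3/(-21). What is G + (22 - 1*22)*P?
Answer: -67/119 ≈ -0.56303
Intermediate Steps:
G = -67/119 (G = 12*(-1/17) - 3*(-1/21) = -12/17 + 1/7 = -67/119 ≈ -0.56303)
P = -1/13 (P = 3/(-39) = 3*(-1/39) = -1/13 ≈ -0.076923)
G + (22 - 1*22)*P = -67/119 + (22 - 1*22)*(-1/13) = -67/119 + (22 - 22)*(-1/13) = -67/119 + 0*(-1/13) = -67/119 + 0 = -67/119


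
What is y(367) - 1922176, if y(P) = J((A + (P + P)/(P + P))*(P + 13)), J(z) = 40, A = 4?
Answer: -1922136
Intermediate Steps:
y(P) = 40
y(367) - 1922176 = 40 - 1922176 = -1922136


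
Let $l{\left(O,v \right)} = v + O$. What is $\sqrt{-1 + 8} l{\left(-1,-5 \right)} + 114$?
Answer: $114 - 6 \sqrt{7} \approx 98.125$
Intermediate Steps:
$l{\left(O,v \right)} = O + v$
$\sqrt{-1 + 8} l{\left(-1,-5 \right)} + 114 = \sqrt{-1 + 8} \left(-1 - 5\right) + 114 = \sqrt{7} \left(-6\right) + 114 = - 6 \sqrt{7} + 114 = 114 - 6 \sqrt{7}$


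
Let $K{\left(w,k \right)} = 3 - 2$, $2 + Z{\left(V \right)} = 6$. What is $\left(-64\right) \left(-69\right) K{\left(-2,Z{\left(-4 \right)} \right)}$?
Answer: $4416$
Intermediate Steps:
$Z{\left(V \right)} = 4$ ($Z{\left(V \right)} = -2 + 6 = 4$)
$K{\left(w,k \right)} = 1$ ($K{\left(w,k \right)} = 3 - 2 = 1$)
$\left(-64\right) \left(-69\right) K{\left(-2,Z{\left(-4 \right)} \right)} = \left(-64\right) \left(-69\right) 1 = 4416 \cdot 1 = 4416$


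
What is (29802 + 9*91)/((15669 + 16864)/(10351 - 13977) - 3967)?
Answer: -37010582/4805625 ≈ -7.7015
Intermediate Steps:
(29802 + 9*91)/((15669 + 16864)/(10351 - 13977) - 3967) = (29802 + 819)/(32533/(-3626) - 3967) = 30621/(32533*(-1/3626) - 3967) = 30621/(-32533/3626 - 3967) = 30621/(-14416875/3626) = 30621*(-3626/14416875) = -37010582/4805625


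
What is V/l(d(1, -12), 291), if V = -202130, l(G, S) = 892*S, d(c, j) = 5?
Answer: -101065/129786 ≈ -0.77870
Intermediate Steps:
V/l(d(1, -12), 291) = -202130/(892*291) = -202130/259572 = -202130*1/259572 = -101065/129786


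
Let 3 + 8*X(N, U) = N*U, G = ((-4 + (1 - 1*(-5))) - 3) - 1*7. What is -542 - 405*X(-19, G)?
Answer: -64681/8 ≈ -8085.1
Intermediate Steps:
G = -8 (G = ((-4 + (1 + 5)) - 3) - 7 = ((-4 + 6) - 3) - 7 = (2 - 3) - 7 = -1 - 7 = -8)
X(N, U) = -3/8 + N*U/8 (X(N, U) = -3/8 + (N*U)/8 = -3/8 + N*U/8)
-542 - 405*X(-19, G) = -542 - 405*(-3/8 + (⅛)*(-19)*(-8)) = -542 - 405*(-3/8 + 19) = -542 - 405*149/8 = -542 - 60345/8 = -64681/8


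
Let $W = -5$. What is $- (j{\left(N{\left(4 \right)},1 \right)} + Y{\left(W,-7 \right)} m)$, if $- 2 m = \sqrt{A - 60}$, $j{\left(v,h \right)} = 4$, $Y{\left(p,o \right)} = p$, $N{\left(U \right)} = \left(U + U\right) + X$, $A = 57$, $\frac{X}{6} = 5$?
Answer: $-4 - \frac{5 i \sqrt{3}}{2} \approx -4.0 - 4.3301 i$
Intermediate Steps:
$X = 30$ ($X = 6 \cdot 5 = 30$)
$N{\left(U \right)} = 30 + 2 U$ ($N{\left(U \right)} = \left(U + U\right) + 30 = 2 U + 30 = 30 + 2 U$)
$m = - \frac{i \sqrt{3}}{2}$ ($m = - \frac{\sqrt{57 - 60}}{2} = - \frac{\sqrt{-3}}{2} = - \frac{i \sqrt{3}}{2} \approx - 0.86602 i$)
$- (j{\left(N{\left(4 \right)},1 \right)} + Y{\left(W,-7 \right)} m) = - (4 - 5 \left(- \frac{i \sqrt{3}}{2}\right)) = - (4 + \frac{5 i \sqrt{3}}{2}) = -4 - \frac{5 i \sqrt{3}}{2}$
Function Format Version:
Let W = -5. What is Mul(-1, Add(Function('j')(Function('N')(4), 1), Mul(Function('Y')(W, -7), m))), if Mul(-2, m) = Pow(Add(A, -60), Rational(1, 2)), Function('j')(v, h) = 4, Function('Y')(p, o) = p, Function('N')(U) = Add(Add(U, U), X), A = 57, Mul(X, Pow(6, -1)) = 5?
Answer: Add(-4, Mul(Rational(-5, 2), I, Pow(3, Rational(1, 2)))) ≈ Add(-4.0000, Mul(-4.3301, I))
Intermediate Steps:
X = 30 (X = Mul(6, 5) = 30)
Function('N')(U) = Add(30, Mul(2, U)) (Function('N')(U) = Add(Add(U, U), 30) = Add(Mul(2, U), 30) = Add(30, Mul(2, U)))
m = Mul(Rational(-1, 2), I, Pow(3, Rational(1, 2))) (m = Mul(Rational(-1, 2), Pow(Add(57, -60), Rational(1, 2))) = Mul(Rational(-1, 2), Pow(-3, Rational(1, 2))) = Mul(Rational(-1, 2), Mul(I, Pow(3, Rational(1, 2)))) = Mul(Rational(-1, 2), I, Pow(3, Rational(1, 2))) ≈ Mul(-0.86602, I))
Mul(-1, Add(Function('j')(Function('N')(4), 1), Mul(Function('Y')(W, -7), m))) = Mul(-1, Add(4, Mul(-5, Mul(Rational(-1, 2), I, Pow(3, Rational(1, 2)))))) = Mul(-1, Add(4, Mul(Rational(5, 2), I, Pow(3, Rational(1, 2))))) = Add(-4, Mul(Rational(-5, 2), I, Pow(3, Rational(1, 2))))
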